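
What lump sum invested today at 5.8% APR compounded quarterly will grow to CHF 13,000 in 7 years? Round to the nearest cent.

CHF 8,687.32

Periodic rate i = 0.058/4 = 0.0145; n = 7 × 4 = 28 periods.
PV = FV·(1+i)^(−n) = 13,000 × 0.668256 = 8,687.3219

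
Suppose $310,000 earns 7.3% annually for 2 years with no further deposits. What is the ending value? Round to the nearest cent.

310,000 × (1+0.073)^2 = 310,000 × 1.151329 = 356,911.9900

$356,911.99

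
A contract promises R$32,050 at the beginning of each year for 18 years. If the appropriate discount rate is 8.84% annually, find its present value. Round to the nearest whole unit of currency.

R$308,711

PV = PMT · [1 − (1+i)^(−n)] / i × (1+i) = 32050 · 9.632169 = 308,711.0029
Payments are at the start of each period, so multiply by (1+i).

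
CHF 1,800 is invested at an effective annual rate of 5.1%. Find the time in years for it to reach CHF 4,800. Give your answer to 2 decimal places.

(1+i)^n = 4800/1800 = 2.66667, so n = ln 2.66667 / ln 1.051 = 19.7183 years

19.72 years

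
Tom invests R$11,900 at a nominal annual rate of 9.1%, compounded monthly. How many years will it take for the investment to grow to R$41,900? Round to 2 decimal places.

Periodic rate i = 0.091/12 = 0.00758333.
n = ln(41900/11900) / ln(1+0.00758333) = ln(3.52101) / 0.007555 = 166.6173 months
= 166.6173/12 years

13.88 years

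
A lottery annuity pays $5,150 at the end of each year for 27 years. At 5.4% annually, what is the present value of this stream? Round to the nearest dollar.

PV = 5150 × [1 − (1+0.054)^(−27)] / 0.054 = 5150 × 14.042316 = 72,317.9264

$72,318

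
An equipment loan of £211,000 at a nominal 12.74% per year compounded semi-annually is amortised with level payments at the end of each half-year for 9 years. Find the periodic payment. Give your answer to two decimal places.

i = 0.1274/2 = 0.0637 per half-year; n = 9·2 = 18.
PMT = 211000 / ( [1 − (1+0.0637)^(−18)] / 0.0637 ) = 211000 / 10.533047 = 20,032.1892

£20,032.19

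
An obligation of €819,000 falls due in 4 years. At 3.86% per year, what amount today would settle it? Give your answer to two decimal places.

PV = 819,000 / (1 + 0.0386)^4 = 819,000 / 1.163572 = 703,867.0396

€703,867.04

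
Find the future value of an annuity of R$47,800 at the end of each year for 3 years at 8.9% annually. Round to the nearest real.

FV = 47800 × [(1+0.089)^3 − 1] / 0.089 = 47800 × 3.274921 = 156,541.2238

R$156,541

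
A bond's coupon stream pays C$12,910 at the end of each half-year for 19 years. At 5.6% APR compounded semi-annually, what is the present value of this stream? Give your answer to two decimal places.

C$299,624.48

With 2 periods per year: i = 0.028, n = 38.
PV = PMT · [1 − (1+i)^(−n)] / i = 12910 · 23.208712 = 299,624.4752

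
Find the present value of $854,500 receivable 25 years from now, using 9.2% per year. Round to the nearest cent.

$94,655.56

PV = 854,500 / (1 + 0.092)^25 = 854,500 / 9.027468 = 94,655.5553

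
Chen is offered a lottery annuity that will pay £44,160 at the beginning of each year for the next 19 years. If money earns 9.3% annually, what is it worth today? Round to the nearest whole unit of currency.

PV = PMT · [1 − (1+i)^(−n)] / i × (1+i) = 44160 · 9.583216 = 423,194.8070
(Beginning-of-period payments → annuity-due factor ×(1+i).)

£423,195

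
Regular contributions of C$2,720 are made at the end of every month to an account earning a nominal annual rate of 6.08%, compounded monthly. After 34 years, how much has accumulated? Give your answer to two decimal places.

Periodic rate i = 0.0608/12 = 0.00506667; n = 34 × 12 = 408 periods.
FV = 2720 × [(1+0.00506667)^408 − 1] / 0.00506667 = 2720 × 1354.248522 = 3,683,555.9801

C$3,683,555.98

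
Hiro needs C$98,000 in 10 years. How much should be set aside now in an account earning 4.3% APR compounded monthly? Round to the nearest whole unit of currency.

With 12 periods per year: i = 0.00358333, n = 120.
Discount factor = (1+0.00358333)^(−120) = 0.651009; PV = 98,000 × 0.651009 = 63,798.9071

C$63,799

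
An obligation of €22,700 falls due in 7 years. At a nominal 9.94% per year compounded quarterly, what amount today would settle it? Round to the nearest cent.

€11,416.61

With 4 periods per year: i = 0.02485, n = 28.
Discount factor = (1+0.02485)^(−28) = 0.502935; PV = 22,700 × 0.502935 = 11,416.6137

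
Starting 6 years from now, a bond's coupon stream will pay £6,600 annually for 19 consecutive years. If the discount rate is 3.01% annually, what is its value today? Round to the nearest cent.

Value one period before first payment (t=5): 6600 × [1 − (1+0.0301)^(−19)] / 0.0301 = 6600 × 14.311127 = 94,453.4412
Discount back 5 years: 94,453.4412 × (1+0.0301)^(−5) = 94,453.4412 × 0.862190 = 81,436.8280

£81,436.83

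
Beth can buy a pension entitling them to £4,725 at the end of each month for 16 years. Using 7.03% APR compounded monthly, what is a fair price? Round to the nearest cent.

i = 0.0703/12 = 0.00585833 per month; n = 16·12 = 192.
PV = PMT · [1 − (1+i)^(−n)] / i = 4725 · 115.086512 = 543,783.7696

£543,783.77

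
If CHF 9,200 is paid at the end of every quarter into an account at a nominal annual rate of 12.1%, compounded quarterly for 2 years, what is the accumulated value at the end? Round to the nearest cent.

CHF 81,882.10

With 4 periods per year: i = 0.03025, n = 8.
Accumulation factor s(8|0.03025) = 8.900229; FV = 9200 × 8.900229 = 81,882.1045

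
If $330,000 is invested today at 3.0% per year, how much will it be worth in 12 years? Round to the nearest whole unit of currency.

$470,501

FV = PV·(1+i)^n = 330,000 × 1.425761 = 470,501.0927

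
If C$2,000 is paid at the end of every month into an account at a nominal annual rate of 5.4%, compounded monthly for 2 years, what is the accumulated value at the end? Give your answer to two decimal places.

C$50,567.94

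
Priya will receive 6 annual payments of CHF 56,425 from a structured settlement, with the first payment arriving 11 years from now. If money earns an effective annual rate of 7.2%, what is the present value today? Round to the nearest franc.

CHF 133,368

Value one period before first payment (t=10): 56425 × [1 − (1+0.072)^(−6)] / 0.072 = 56425 × 4.737252 = 267,299.4308
PV₀ = 267,299.4308 / (1+0.072)^10 = 267,299.4308 / 2.004231 = 133,367.5522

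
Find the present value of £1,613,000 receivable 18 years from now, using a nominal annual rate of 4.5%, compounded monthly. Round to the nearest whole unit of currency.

i = 0.045/12 = 0.00375 per month; n = 18·12 = 216.
PV = FV·(1+i)^(−n) = 1,613,000 × 0.445533 = 718,643.9561

£718,644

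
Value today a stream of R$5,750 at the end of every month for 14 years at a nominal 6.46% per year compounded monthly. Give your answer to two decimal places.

i = 0.0646/12 = 0.00538333 per month; n = 14·12 = 168.
Annuity factor a(168|0.00538333) = 110.383702; PV = 5750 × 110.383702 = 634,706.2865

R$634,706.29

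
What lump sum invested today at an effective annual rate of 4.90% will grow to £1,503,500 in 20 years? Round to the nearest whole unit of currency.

£577,555

PV = 1,503,500 / (1 + 0.049)^20 = 1,503,500 / 2.603213 = 577,555.4263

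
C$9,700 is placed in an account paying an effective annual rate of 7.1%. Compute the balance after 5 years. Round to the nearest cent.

C$13,668.44

9,700 × (1+0.071)^5 = 9,700 × 1.409118 = 13,668.4443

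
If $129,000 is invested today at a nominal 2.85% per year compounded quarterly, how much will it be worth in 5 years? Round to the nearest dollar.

$148,682

With 4 periods per year: i = 0.007125, n = 20.
129,000 × (1+0.007125)^20 = 129,000 × 1.152571 = 148,681.6059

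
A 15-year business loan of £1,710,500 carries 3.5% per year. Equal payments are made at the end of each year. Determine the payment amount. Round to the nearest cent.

Annuity-PV factor = 11.517411; PMT = 1.7105e+06 / 11.517411 = 148,514.2812

£148,514.28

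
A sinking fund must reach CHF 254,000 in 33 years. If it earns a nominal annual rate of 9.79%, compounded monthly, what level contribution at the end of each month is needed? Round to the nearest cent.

CHF 86.46

With 12 periods per year: i = 0.00815833, n = 396.
PMT = 254000 / ( [(1+0.00815833)^396 − 1] / 0.00815833 ) = 254000 / 2937.847830 = 86.4578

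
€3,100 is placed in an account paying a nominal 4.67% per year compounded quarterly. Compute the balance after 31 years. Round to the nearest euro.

With 4 periods per year: i = 0.011675, n = 124.
3,100 × (1+0.011675)^124 = 3,100 × 4.217802 = 13,075.1877

€13,075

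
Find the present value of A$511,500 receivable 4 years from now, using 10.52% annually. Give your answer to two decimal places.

A$342,832.62

Discount factor = (1+0.1052)^(−4) = 0.670249; PV = 511,500 × 0.670249 = 342,832.6164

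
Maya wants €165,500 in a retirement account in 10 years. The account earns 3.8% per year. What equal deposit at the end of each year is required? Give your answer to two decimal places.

PMT = 165500 / ( [(1+0.038)^10 − 1] / 0.038 ) = 165500 / 11.895346 = 13,913.0048

€13,913.00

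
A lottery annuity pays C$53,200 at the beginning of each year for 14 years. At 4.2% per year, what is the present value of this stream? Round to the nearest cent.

Annuity factor a(14|0.042) × (1+i) = 10.862859; PV = 53200 × 10.862859 = 577,904.0992
Payments are at the start of each period, so multiply by (1+i).

C$577,904.10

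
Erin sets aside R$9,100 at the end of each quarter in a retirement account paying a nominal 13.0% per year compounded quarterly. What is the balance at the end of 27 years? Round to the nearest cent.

R$8,576,957.22

i = 0.13/4 = 0.0325 per quarter; n = 27·4 = 108.
FV = 9100 × [(1+0.0325)^108 − 1] / 0.0325 = 9100 × 942.522771 = 8,576,957.2163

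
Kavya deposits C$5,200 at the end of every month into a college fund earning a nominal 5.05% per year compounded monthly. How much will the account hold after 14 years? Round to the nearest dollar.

With 12 periods per year: i = 0.00420833, n = 168.
FV = PMT · [(1+i)^n − 1] / i = 5200 · 243.538765 = 1,266,401.5765

C$1,266,402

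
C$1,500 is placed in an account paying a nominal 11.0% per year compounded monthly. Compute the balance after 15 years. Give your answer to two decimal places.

C$7,751.98

i = 0.11/12 = 0.00916667 per month; n = 15·12 = 180.
1,500 × (1+0.00916667)^180 = 1,500 × 5.167988 = 7,751.9817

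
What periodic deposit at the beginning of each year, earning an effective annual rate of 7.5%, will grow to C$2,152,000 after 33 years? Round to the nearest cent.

C$15,202.07

PMT = 2.152e+06 / ( [(1+0.075)^33 − 1] / 0.075 × (1+i) ) = 2.152e+06 / 141.559633 = 15,202.0739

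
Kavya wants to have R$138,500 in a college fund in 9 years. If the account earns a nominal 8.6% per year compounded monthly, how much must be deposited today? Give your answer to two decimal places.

With 12 periods per year: i = 0.00716667, n = 108.
Discount factor = (1+0.00716667)^(−108) = 0.462439; PV = 138,500 × 0.462439 = 64,047.8619

R$64,047.86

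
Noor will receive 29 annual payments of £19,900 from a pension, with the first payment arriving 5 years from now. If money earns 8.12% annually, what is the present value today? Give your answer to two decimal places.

£160,700.30

Value one period before first payment (t=4): 19900 × [1 − (1+0.0812)^(−29)] / 0.0812 = 19900 × 11.035392 = 219,604.3005
Discount back 4 years: 219,604.3005 × (1+0.0812)^(−4) = 219,604.3005 × 0.731772 = 160,700.3018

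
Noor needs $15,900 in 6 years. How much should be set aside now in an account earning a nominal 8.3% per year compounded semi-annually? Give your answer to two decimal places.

$9,760.81

With 2 periods per year: i = 0.0415, n = 12.
PV = FV·(1+i)^(−n) = 15,900 × 0.613887 = 9,760.8094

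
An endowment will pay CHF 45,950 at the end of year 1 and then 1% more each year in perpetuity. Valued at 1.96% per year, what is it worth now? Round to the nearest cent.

PV = D₁/(r − g) = 45950/(0.0196 − 0.01) = 4,786,458.3333

CHF 4,786,458.33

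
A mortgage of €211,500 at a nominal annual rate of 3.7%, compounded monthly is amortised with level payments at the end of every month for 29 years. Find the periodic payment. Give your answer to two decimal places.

€991.89

With 12 periods per year: i = 0.00308333, n = 348.
Annuity-PV factor = 213.228309; PMT = 211500 / 213.228309 = 991.8946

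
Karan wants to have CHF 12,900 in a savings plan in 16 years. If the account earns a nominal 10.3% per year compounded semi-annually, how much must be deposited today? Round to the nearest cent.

With 2 periods per year: i = 0.0515, n = 32.
PV = 12,900 / (1 + 0.0515)^32 = 12,900 / 4.987660 = 2,586.3831

CHF 2,586.38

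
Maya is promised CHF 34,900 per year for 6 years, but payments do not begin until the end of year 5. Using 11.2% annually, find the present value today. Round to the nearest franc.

CHF 96,007

PV at t=4 (ordinary 6-year annuity): 34900 × a(6|0.112) = 34900 × 4.206275 = 146,798.9942
PV₀ = 146,798.9942 / (1+0.112)^4 = 146,798.9942 / 1.529041 = 96,007.2281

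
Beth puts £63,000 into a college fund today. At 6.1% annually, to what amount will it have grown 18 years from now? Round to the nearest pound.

FV = PV·(1+i)^n = 63,000 × 2.903200 = 182,901.5811

£182,902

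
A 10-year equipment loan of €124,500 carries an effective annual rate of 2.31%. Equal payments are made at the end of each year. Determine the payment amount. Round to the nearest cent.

€14,085.91

PMT = 124500 / ( [1 − (1+0.0231)^(−10)] / 0.0231 ) = 124500 / 8.838620 = 14,085.9100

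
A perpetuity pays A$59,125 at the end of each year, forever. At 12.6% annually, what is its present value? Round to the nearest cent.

A$469,246.03

PV = PMT / i = 59125 / 0.126 = 469,246.0317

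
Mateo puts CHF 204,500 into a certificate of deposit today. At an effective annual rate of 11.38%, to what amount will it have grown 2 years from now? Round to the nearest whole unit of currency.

FV = 204,500 × (1 + 0.1138)^2 = 253,692.5650

CHF 253,693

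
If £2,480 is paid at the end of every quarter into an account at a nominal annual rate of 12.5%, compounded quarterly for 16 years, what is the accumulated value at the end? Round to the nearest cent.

£489,355.68

i = 0.125/4 = 0.03125 per quarter; n = 16·4 = 64.
FV = PMT · [(1+i)^n − 1] / i = 2480 · 197.320837 = 489,355.6755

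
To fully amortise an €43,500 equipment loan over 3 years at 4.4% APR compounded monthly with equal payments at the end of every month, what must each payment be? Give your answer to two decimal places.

Periodic rate i = 0.044/12 = 0.00366667; n = 3 × 12 = 36 periods.
Annuity-PV factor = 33.667479; PMT = 43500 / 33.667479 = 1,292.0480

€1,292.05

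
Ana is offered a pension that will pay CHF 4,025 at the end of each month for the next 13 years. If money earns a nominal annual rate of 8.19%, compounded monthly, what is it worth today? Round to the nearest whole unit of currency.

Periodic rate i = 0.0819/12 = 0.006825; n = 13 × 12 = 156 periods.
Annuity factor a(156|0.006825) = 95.812345; PV = 4025 × 95.812345 = 385,644.6877

CHF 385,645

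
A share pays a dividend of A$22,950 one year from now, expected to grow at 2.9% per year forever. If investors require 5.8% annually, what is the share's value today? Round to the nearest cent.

A$791,379.31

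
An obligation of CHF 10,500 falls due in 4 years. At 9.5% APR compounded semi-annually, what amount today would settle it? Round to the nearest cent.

CHF 7,243.64

Periodic rate i = 0.095/2 = 0.0475; n = 4 × 2 = 8 periods.
PV = FV·(1+i)^(−n) = 10,500 × 0.689871 = 7,243.6431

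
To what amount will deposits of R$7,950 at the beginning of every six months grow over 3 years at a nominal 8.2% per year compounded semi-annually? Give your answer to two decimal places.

R$55,032.34

With 2 periods per year: i = 0.041, n = 6.
FV = PMT · [(1+i)^n − 1] / i × (1+i) = 7950 · 6.922307 = 55,032.3438
(Beginning-of-period payments → annuity-due factor ×(1+i).)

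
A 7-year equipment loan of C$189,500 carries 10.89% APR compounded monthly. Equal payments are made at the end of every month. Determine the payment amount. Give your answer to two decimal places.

C$3,233.75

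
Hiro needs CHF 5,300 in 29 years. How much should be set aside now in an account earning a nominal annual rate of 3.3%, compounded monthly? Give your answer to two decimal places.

CHF 2,038.10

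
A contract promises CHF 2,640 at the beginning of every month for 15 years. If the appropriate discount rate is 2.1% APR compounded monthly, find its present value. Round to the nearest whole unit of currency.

i = 0.021/12 = 0.00175 per month; n = 15·12 = 180.
PV = 2640 × [1 − (1+0.00175)^(−180)] / 0.00175 × (1+i) = 2640 × 154.561544 = 408,042.4765
Payments are at the start of each period, so multiply by (1+i).

CHF 408,042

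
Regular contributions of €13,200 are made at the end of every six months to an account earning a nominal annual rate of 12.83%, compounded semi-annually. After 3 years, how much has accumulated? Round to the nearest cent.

€93,041.74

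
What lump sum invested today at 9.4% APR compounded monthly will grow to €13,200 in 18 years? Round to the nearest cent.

With 12 periods per year: i = 0.00783333, n = 216.
PV = 13,200 / (1 + 0.00783333)^216 = 13,200 / 5.394648 = 2,446.8694

€2,446.87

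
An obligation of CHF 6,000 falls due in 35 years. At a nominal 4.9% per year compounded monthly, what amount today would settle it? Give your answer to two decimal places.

CHF 1,083.56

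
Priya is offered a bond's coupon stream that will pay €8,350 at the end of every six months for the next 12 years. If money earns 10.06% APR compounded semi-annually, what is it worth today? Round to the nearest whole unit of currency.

Periodic rate i = 0.1006/2 = 0.0503; n = 12 × 2 = 24 periods.
PV = PMT · [1 − (1+i)^(−n)] / i = 8350 · 13.758463 = 114,883.1671

€114,883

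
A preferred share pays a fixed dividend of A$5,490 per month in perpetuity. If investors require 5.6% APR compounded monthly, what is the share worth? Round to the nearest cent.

A$1,176,428.57

Periodic rate i = 0.056/12 = 0.00466667.
PV = C/r = 5490/0.00466667 = 1,176,428.5714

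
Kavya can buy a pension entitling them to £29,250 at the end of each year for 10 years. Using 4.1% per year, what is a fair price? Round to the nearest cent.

PV = 29250 × [1 − (1+0.041)^(−10)] / 0.041 = 29250 × 8.070669 = 236,067.0614

£236,067.06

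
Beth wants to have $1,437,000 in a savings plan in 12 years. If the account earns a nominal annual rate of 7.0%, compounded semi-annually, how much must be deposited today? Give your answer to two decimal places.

$629,344.40

With 2 periods per year: i = 0.035, n = 24.
Discount factor = (1+0.035)^(−24) = 0.437957; PV = 1,437,000 × 0.437957 = 629,344.4014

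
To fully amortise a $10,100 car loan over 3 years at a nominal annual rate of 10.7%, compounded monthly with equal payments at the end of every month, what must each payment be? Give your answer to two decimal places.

With 12 periods per year: i = 0.00891667, n = 36.
Annuity-PV factor = 30.677829; PMT = 10100 / 30.677829 = 329.2280

$329.23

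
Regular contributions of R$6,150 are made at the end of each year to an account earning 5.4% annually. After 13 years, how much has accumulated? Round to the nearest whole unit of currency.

FV = PMT · [(1+i)^n − 1] / i = 6150 · 18.170338 = 111,747.5814

R$111,748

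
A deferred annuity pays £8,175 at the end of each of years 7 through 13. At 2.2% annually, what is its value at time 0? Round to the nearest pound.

PV at t=6 (ordinary 7-year annuity): 8175 × a(7|0.022) = 8175 × 6.422524 = 52,504.1302
PV₀ = 52,504.1302 / (1+0.022)^6 = 52,504.1302 / 1.139477 = 46,077.4136

£46,077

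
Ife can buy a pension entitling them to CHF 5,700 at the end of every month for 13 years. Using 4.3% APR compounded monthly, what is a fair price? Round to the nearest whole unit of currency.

CHF 680,258

Periodic rate i = 0.043/12 = 0.00358333; n = 13 × 12 = 156 periods.
PV = PMT · [1 − (1+i)^(−n)] / i = 5700 · 119.343588 = 680,258.4535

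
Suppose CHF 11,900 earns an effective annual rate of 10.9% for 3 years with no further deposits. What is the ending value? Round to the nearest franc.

CHF 16,231

11,900 × (1+0.109)^3 = 11,900 × 1.363938 = 16,230.8625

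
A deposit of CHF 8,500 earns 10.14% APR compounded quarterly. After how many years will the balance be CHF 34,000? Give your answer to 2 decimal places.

13.84 years

Periodic rate i = 0.1014/4 = 0.02535.
(1+i)^n = 34000/8500 = 4.00000, so n = ln 4.00000 / ln 1.02535 = 55.3764 quarters
= 55.3764/4 years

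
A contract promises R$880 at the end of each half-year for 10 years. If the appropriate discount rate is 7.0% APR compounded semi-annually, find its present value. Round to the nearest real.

R$12,507

Periodic rate i = 0.07/2 = 0.035; n = 10 × 2 = 20 periods.
PV = 880 × [1 − (1+0.035)^(−20)] / 0.035 = 880 × 14.212403 = 12,506.9149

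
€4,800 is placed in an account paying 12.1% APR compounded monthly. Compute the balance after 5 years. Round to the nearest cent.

€8,763.42

i = 0.121/12 = 0.0100833 per month; n = 5·12 = 60.
FV = 4,800 × (1 + 0.0100833)^60 = 8,763.4184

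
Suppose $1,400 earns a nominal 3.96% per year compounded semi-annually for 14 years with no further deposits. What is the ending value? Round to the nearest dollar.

$2,424

With 2 periods per year: i = 0.0198, n = 28.
1,400 × (1+0.0198)^28 = 1,400 × 1.731491 = 2,424.0873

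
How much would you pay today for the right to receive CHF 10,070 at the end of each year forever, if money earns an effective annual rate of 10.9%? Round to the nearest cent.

CHF 92,385.32

PV = PMT / i = 10070 / 0.109 = 92,385.3211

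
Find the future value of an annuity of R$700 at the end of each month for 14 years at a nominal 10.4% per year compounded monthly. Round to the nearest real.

i = 0.104/12 = 0.00866667 per month; n = 14·12 = 168.
FV = 700 × [(1+0.00866667)^168 − 1] / 0.00866667 = 700 × 376.378887 = 263,465.2210

R$263,465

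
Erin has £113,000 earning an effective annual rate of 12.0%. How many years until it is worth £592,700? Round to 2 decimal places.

14.62 years

n = ln(592700/113000) / ln(1+0.12) = ln(5.24513) / 0.113329 = 14.6238 years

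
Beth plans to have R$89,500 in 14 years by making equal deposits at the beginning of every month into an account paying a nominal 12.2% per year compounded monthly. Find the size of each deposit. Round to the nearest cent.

Periodic rate i = 0.122/12 = 0.0101667; n = 14 × 12 = 168 periods.
FV-annuity factor × (1+i) = 444.195099; PMT = 89500 / 444.195099 = 201.4880

R$201.49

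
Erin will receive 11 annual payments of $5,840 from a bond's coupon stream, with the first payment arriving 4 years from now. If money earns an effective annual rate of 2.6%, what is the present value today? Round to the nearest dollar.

$51,157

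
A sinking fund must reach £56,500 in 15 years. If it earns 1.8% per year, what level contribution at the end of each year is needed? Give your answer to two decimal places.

£3,314.62

PMT = 56500 / ( [(1+0.018)^15 − 1] / 0.018 ) = 56500 / 17.045706 = 3,314.6178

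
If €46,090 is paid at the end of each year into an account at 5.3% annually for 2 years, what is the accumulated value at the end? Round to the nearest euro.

Accumulation factor s(2|0.053) = 2.053000; FV = 46090 × 2.053000 = 94,622.7700

€94,623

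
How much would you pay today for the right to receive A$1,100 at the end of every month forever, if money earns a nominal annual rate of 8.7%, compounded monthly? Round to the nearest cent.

A$151,724.14

Periodic rate i = 0.087/12 = 0.00725.
PV = C/r = 1100/0.00725 = 151,724.1379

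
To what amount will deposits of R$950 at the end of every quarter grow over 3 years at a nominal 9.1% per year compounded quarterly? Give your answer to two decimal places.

R$12,940.34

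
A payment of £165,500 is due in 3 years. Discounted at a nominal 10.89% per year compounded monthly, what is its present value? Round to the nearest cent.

£119,551.19

Periodic rate i = 0.1089/12 = 0.009075; n = 3 × 12 = 36 periods.
PV = 165,500 / (1 + 0.009075)^36 = 165,500 / 1.384344 = 119,551.1948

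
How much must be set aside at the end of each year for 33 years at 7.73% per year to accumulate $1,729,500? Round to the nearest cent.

$12,528.33

FV-annuity factor = 138.047165; PMT = 1.7295e+06 / 138.047165 = 12,528.3268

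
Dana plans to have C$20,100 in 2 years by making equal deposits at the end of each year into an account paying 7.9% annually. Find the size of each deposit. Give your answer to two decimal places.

FV-annuity factor = 2.079000; PMT = 20100 / 2.079000 = 9,668.1097

C$9,668.11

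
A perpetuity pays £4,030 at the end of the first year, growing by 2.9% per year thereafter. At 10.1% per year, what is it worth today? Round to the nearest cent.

£55,972.22

PV = PMT / (i − g) = 4030 / (0.101 − 0.029) = 4030 / 0.072000 = 55,972.2222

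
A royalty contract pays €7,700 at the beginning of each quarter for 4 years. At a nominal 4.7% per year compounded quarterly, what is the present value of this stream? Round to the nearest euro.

€113,029

With 4 periods per year: i = 0.01175, n = 16.
PV = 7700 × [1 − (1+0.01175)^(−16)] / 0.01175 × (1+i) = 7700 × 14.679132 = 113,029.3143
Payments are at the start of each period, so multiply by (1+i).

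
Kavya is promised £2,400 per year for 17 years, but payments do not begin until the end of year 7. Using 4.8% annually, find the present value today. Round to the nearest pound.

£20,732

PV at t=6 (ordinary 17-year annuity): 2400 × a(17|0.048) = 2400 × 11.444385 = 27,466.5236
PV₀ = 27,466.5236 / (1+0.048)^6 = 27,466.5236 / 1.324853 = 20,731.7517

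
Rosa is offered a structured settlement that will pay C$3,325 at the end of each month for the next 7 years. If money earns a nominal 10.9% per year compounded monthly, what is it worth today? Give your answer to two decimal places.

C$194,787.29

With 12 periods per year: i = 0.00908333, n = 84.
Annuity factor a(84|0.00908333) = 58.582643; PV = 3325 × 58.582643 = 194,787.2876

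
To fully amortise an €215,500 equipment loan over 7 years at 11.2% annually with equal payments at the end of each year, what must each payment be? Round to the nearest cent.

PMT = 215500 / ( [1 − (1+0.112)^(−7)] / 0.112 ) = 215500 / 4.681902 = 46,028.3032

€46,028.30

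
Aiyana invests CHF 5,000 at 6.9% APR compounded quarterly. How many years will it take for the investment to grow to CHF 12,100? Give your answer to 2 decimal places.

Periodic rate i = 0.069/4 = 0.01725.
(1+i)^n = 12100/5000 = 2.42000, so n = ln 2.42000 / ln 1.01725 = 51.6735 quarters
= 51.6735/4 years

12.92 years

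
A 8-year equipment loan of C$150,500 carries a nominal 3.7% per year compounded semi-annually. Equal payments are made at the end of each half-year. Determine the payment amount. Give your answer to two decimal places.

C$10,953.07

Periodic rate i = 0.037/2 = 0.0185; n = 8 × 2 = 16 periods.
PMT = 150500 / ( [1 − (1+0.0185)^(−16)] / 0.0185 ) = 150500 / 13.740440 = 10,953.0702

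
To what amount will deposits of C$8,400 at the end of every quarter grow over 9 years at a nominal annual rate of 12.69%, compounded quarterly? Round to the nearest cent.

C$550,266.62

Periodic rate i = 0.1269/4 = 0.031725; n = 9 × 4 = 36 periods.
FV = 8400 × [(1+0.031725)^36 − 1] / 0.031725 = 8400 × 65.507931 = 550,266.6173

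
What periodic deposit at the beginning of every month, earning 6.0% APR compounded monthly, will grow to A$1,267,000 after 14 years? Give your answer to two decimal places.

A$4,806.23

i = 0.06/12 = 0.005 per month; n = 14·12 = 168.
FV-annuity factor × (1+i) = 263.616290; PMT = 1.267e+06 / 263.616290 = 4,806.2280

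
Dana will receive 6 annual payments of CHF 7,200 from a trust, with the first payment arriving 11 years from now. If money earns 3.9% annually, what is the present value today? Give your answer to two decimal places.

Value one period before first payment (t=10): 7200 × [1 − (1+0.039)^(−6)] / 0.039 = 7200 × 5.259246 = 37,866.5693
PV₀ = 37,866.5693 / (1+0.039)^10 = 37,866.5693 / 1.466073 = 25,828.5772

CHF 25,828.58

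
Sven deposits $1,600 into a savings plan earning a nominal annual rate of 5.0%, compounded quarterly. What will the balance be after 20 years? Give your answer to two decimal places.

$4,322.38

With 4 periods per year: i = 0.0125, n = 80.
FV = PV·(1+i)^n = 1,600 × 2.701485 = 4,322.3759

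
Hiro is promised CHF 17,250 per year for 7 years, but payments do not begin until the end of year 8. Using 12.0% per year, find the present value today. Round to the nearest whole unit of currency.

CHF 35,611

PV at t=7 (ordinary 7-year annuity): 17250 × a(7|0.12) = 17250 × 4.563757 = 78,724.8003
Discount back 7 years: 78,724.8003 × (1+0.12)^(−7) = 78,724.8003 × 0.452349 = 35,611.1016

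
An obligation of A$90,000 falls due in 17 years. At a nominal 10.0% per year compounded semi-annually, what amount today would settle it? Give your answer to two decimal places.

A$17,131.93

Periodic rate i = 0.1/2 = 0.05; n = 17 × 2 = 34 periods.
PV = FV·(1+i)^(−n) = 90,000 × 0.190355 = 17,131.9320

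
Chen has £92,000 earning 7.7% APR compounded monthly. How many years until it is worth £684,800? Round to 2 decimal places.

26.15 years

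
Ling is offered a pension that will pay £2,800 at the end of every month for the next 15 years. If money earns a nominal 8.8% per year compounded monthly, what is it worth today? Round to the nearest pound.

£279,329

i = 0.088/12 = 0.00733333 per month; n = 15·12 = 180.
PV = 2800 × [1 − (1+0.00733333)^(−180)] / 0.00733333 = 2800 × 99.760220 = 279,328.6158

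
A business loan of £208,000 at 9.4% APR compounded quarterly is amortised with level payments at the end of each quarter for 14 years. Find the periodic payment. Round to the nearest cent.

£6,717.24

With 4 periods per year: i = 0.0235, n = 56.
PMT = 208000 / ( [1 − (1+0.0235)^(−56)] / 0.0235 ) = 208000 / 30.965079 = 6,717.2443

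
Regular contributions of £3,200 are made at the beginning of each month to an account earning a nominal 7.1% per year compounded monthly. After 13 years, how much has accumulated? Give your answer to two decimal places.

Periodic rate i = 0.071/12 = 0.00591667; n = 13 × 12 = 156 periods.
FV = 3200 × [(1+0.00591667)^156 − 1] / 0.00591667 × (1+i) = 3200 × 256.720170 = 821,504.5443
(annuity-due: payments at period start, so ×(1+i).)

£821,504.54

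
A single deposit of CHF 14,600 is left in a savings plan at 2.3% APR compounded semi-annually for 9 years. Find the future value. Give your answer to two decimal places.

CHF 17,936.55

With 2 periods per year: i = 0.0115, n = 18.
FV = PV·(1+i)^n = 14,600 × 1.228531 = 17,936.5463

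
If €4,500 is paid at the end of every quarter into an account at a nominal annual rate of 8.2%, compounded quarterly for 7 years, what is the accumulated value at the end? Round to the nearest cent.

€167,944.26

Periodic rate i = 0.082/4 = 0.0205; n = 7 × 4 = 28 periods.
FV = PMT · [(1+i)^n − 1] / i = 4500 · 37.320948 = 167,944.2648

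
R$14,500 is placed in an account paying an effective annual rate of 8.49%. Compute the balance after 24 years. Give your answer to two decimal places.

FV = PV·(1+i)^n = 14,500 × 7.068919 = 102,499.3292

R$102,499.33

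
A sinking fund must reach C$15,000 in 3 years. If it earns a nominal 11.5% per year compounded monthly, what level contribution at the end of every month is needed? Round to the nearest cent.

C$350.89

i = 0.115/12 = 0.00958333 per month; n = 3·12 = 36.
FV-annuity factor = 42.748428; PMT = 15000 / 42.748428 = 350.8901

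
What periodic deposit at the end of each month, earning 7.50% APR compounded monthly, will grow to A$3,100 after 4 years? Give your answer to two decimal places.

A$55.58

Periodic rate i = 0.075/12 = 0.00625; n = 4 × 12 = 48 periods.
PMT = 3100 / ( [(1+0.00625)^48 − 1] / 0.00625 ) = 3100 / 55.775864 = 55.5796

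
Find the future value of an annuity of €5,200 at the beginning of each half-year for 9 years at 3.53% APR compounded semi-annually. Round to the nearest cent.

€110,981.02

i = 0.0353/2 = 0.01765 per half-year; n = 9·2 = 18.
FV = 5200 × [(1+0.01765)^18 − 1] / 0.01765 × (1+i) = 5200 × 21.342503 = 110,981.0181
Payments are at the start of each period, so multiply by (1+i).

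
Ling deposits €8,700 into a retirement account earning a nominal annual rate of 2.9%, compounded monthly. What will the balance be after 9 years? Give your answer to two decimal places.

With 12 periods per year: i = 0.00241667, n = 108.
FV = 8,700 × (1 + 0.00241667)^108 = 11,291.0249

€11,291.02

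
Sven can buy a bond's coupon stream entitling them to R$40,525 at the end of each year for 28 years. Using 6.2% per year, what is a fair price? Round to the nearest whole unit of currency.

R$532,333

PV = PMT · [1 − (1+i)^(−n)] / i = 40525 · 13.135928 = 532,333.4831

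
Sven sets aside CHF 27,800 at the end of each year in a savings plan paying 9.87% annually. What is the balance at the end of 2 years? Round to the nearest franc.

CHF 58,344

Accumulation factor s(2|0.0987) = 2.098700; FV = 27800 × 2.098700 = 58,343.8600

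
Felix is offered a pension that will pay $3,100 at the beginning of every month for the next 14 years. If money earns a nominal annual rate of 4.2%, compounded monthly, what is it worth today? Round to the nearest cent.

With 12 periods per year: i = 0.0035, n = 168.
PV = 3100 × [1 − (1+0.0035)^(−168)] / 0.0035 × (1+i) = 3100 × 127.298976 = 394,626.8269
(Beginning-of-period payments → annuity-due factor ×(1+i).)

$394,626.83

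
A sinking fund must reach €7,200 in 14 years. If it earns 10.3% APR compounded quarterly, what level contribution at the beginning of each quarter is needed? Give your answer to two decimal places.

€57.33

With 4 periods per year: i = 0.02575, n = 56.
FV-annuity factor × (1+i) = 125.585700; PMT = 7200 / 125.585700 = 57.3314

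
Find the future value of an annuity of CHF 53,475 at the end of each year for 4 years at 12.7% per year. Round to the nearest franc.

CHF 258,207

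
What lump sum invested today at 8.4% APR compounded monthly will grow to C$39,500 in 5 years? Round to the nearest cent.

With 12 periods per year: i = 0.007, n = 60.
PV = 39,500 / (1 + 0.007)^60 = 39,500 / 1.519736 = 25,991.3515

C$25,991.35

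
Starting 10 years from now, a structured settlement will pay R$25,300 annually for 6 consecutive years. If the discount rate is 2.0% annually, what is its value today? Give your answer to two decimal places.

R$118,581.78

PV at t=9 (ordinary 6-year annuity): 25300 × a(6|0.02) = 25300 × 5.601431 = 141,716.2015
PV₀ = 141,716.2015 / (1+0.02)^9 = 141,716.2015 / 1.195093 = 118,581.7779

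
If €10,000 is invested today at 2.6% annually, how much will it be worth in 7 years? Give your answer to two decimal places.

€11,968.27

FV = PV·(1+i)^n = 10,000 × 1.196827 = 11,968.2741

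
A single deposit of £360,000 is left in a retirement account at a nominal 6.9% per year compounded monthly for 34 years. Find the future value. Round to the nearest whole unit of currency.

With 12 periods per year: i = 0.00575, n = 408.
FV = 360,000 × (1 + 0.00575)^408 = 3,734,559.0263

£3,734,559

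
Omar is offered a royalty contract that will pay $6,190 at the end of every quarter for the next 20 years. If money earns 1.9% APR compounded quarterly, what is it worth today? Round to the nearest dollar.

$411,176

Periodic rate i = 0.019/4 = 0.00475; n = 20 × 4 = 80 periods.
Annuity factor a(80|0.00475) = 66.425911; PV = 6190 × 66.425911 = 411,176.3881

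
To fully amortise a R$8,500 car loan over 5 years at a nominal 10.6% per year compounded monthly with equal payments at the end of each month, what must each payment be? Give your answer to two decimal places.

R$183.12

With 12 periods per year: i = 0.00883333, n = 60.
PMT = 8500 / ( [1 − (1+0.00883333)^(−60)] / 0.00883333 ) = 8500 / 46.417774 = 183.1195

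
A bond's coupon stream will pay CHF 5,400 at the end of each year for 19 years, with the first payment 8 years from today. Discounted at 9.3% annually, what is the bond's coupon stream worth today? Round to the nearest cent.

CHF 25,406.43

Value one period before first payment (t=7): 5400 × [1 − (1+0.093)^(−19)] / 0.093 = 5400 × 8.767809 = 47,346.1711
Discount back 7 years: 47,346.1711 × (1+0.093)^(−7) = 47,346.1711 × 0.536610 = 25,406.4350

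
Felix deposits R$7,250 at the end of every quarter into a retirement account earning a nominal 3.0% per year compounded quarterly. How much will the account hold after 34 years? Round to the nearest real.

R$1,703,905

Periodic rate i = 0.03/4 = 0.0075; n = 34 × 4 = 136 periods.
FV = 7250 × [(1+0.0075)^136 − 1] / 0.0075 = 7250 × 235.021346 = 1,703,904.7584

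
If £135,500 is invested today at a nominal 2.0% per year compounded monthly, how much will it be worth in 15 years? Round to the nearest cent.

With 12 periods per year: i = 0.00166667, n = 180.
FV = 135,500 × (1 + 0.00166667)^180 = 182,860.1984

£182,860.20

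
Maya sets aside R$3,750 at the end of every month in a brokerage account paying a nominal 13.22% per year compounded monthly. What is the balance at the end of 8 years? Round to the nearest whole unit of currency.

Periodic rate i = 0.1322/12 = 0.0110167; n = 8 × 12 = 96 periods.
Accumulation factor s(96|0.0110167) = 169.093587; FV = 3750 × 169.093587 = 634,100.9504

R$634,101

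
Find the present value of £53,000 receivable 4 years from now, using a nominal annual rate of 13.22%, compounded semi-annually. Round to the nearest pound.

£31,761

With 2 periods per year: i = 0.0661, n = 8.
PV = FV·(1+i)^(−n) = 53,000 × 0.599262 = 31,760.8651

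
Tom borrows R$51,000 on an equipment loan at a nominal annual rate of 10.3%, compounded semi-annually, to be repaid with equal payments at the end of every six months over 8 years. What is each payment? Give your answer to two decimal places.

Periodic rate i = 0.103/2 = 0.0515; n = 8 × 2 = 16 periods.
PMT = 51000 / ( [1 − (1+0.0515)^(−16)] / 0.0515 ) = 51000 / 10.722981 = 4,756.1400

R$4,756.14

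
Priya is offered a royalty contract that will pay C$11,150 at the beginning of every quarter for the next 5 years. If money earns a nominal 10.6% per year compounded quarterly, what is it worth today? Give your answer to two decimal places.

i = 0.106/4 = 0.0265 per quarter; n = 5·4 = 20.
Annuity factor a(20|0.0265) × (1+i) = 15.777851; PV = 11150 × 15.777851 = 175,923.0440
Payments are at the start of each period, so multiply by (1+i).

C$175,923.04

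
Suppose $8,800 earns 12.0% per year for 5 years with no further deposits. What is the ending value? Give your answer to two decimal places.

$15,508.61

FV = 8,800 × (1 + 0.12)^5 = 15,508.6068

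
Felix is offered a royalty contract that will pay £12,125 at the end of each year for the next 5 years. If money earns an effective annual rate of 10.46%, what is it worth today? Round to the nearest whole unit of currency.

PV = 12125 × [1 − (1+0.1046)^(−5)] / 0.1046 = 12125 × 3.746657 = 45,428.2109

£45,428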